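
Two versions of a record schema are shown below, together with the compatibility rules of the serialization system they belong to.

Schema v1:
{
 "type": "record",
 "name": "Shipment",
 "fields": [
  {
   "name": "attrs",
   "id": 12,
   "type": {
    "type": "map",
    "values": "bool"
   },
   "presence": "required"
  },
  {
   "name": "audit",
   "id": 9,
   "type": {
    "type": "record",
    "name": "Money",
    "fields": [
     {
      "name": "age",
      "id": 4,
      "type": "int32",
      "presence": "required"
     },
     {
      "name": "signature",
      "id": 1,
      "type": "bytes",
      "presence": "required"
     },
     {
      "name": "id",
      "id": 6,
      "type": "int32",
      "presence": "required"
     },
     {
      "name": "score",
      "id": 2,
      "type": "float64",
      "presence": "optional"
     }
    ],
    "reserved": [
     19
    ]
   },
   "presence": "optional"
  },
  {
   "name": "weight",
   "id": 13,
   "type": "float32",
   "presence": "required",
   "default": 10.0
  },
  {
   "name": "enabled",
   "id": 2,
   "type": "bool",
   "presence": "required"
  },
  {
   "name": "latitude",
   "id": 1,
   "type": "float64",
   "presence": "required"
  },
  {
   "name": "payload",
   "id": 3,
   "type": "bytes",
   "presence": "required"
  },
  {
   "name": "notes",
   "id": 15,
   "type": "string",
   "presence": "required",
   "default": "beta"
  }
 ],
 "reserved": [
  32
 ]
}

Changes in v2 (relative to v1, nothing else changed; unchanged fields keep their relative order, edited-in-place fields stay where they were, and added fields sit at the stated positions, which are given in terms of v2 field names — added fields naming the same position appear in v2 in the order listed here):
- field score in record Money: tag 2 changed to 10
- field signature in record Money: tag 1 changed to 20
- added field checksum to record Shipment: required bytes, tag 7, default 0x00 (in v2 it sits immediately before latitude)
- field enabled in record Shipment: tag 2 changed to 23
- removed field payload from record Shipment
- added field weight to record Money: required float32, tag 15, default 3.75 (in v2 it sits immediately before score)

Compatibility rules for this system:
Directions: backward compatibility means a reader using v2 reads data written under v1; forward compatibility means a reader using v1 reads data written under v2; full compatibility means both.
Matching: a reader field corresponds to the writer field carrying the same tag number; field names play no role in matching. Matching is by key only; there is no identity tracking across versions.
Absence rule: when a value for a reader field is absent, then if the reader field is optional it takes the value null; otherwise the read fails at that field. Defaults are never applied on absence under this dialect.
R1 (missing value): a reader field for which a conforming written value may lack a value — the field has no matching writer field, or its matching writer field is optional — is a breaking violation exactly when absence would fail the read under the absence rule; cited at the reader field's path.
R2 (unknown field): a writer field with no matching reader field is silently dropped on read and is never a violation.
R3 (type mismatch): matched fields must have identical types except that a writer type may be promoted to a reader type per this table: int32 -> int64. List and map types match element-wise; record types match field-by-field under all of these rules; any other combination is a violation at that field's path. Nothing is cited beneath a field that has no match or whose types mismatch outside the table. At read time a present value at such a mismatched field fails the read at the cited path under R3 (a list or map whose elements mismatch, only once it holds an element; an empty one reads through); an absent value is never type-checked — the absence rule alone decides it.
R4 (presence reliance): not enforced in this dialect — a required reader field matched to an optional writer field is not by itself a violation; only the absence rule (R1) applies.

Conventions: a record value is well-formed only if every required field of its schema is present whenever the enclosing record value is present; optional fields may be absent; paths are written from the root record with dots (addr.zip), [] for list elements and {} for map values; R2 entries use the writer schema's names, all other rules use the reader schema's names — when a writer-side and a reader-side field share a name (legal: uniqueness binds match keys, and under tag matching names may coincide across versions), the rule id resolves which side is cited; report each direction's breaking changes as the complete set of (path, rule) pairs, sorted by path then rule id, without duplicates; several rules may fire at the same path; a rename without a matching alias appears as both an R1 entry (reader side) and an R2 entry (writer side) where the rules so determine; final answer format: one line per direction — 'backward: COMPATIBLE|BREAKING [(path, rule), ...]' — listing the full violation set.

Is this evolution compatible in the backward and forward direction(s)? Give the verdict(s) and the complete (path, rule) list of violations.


backward: BREAKING [(audit.signature, R1), (audit.weight, R1), (checksum, R1), (enabled, R1)]; forward: BREAKING [(audit.signature, R1), (enabled, R1), (payload, R1)]

arrows below run writer -> reader for Shipment
backward pass over Shipment, reader schema v2, writer schema v1:
  writer required, map<string, bool> -> map<string, bool>: reader attrs maps from writer attrs
  writer optional, Money -> Money: reader audit maps from writer audit
  writer required, float32 -> float32: reader weight maps from writer weight
  enabled: no writer match
  checksum: no writer match
  writer required, float64 -> float64: reader latitude maps from writer latitude
  writer required, string -> string: reader notes maps from writer notes
  enabled (writer side), unknown to reader
  payload (writer side), unknown to reader
  writer required, int32 -> int32: reader audit.age maps from writer audit.age
  audit.signature: no writer match
  writer required, int32 -> int32: reader audit.id maps from writer audit.id
  audit.weight: no writer match
  audit.score: no writer match
  audit.signature (writer side), unknown to reader
  audit.score (writer side), unknown to reader
  breaking: (audit.signature, R1)
  breaking: (audit.weight, R1)
  breaking: (checksum, R1)
  breaking: (enabled, R1)
  => 4 violation(s): backward is BREAKING for Shipment
forward pass over Shipment, reader schema v1, writer schema v2:
  writer required, map<string, bool> -> map<string, bool>: reader attrs maps from writer attrs
  writer optional, Money -> Money: reader audit maps from writer audit
  writer required, float32 -> float32: reader weight maps from writer weight
  enabled: no writer match
  writer required, float64 -> float64: reader latitude maps from writer latitude
  payload: no writer match
  writer required, string -> string: reader notes maps from writer notes
  enabled (writer side), unknown to reader
  checksum (writer side), unknown to reader
  writer required, int32 -> int32: reader audit.age maps from writer audit.age
  audit.signature: no writer match
  writer required, int32 -> int32: reader audit.id maps from writer audit.id
  audit.score: no writer match
  audit.signature (writer side), unknown to reader
  audit.weight (writer side), unknown to reader
  audit.score (writer side), unknown to reader
  breaking: (audit.signature, R1)
  breaking: (enabled, R1)
  breaking: (payload, R1)
  => 3 violation(s): forward is BREAKING for Shipment


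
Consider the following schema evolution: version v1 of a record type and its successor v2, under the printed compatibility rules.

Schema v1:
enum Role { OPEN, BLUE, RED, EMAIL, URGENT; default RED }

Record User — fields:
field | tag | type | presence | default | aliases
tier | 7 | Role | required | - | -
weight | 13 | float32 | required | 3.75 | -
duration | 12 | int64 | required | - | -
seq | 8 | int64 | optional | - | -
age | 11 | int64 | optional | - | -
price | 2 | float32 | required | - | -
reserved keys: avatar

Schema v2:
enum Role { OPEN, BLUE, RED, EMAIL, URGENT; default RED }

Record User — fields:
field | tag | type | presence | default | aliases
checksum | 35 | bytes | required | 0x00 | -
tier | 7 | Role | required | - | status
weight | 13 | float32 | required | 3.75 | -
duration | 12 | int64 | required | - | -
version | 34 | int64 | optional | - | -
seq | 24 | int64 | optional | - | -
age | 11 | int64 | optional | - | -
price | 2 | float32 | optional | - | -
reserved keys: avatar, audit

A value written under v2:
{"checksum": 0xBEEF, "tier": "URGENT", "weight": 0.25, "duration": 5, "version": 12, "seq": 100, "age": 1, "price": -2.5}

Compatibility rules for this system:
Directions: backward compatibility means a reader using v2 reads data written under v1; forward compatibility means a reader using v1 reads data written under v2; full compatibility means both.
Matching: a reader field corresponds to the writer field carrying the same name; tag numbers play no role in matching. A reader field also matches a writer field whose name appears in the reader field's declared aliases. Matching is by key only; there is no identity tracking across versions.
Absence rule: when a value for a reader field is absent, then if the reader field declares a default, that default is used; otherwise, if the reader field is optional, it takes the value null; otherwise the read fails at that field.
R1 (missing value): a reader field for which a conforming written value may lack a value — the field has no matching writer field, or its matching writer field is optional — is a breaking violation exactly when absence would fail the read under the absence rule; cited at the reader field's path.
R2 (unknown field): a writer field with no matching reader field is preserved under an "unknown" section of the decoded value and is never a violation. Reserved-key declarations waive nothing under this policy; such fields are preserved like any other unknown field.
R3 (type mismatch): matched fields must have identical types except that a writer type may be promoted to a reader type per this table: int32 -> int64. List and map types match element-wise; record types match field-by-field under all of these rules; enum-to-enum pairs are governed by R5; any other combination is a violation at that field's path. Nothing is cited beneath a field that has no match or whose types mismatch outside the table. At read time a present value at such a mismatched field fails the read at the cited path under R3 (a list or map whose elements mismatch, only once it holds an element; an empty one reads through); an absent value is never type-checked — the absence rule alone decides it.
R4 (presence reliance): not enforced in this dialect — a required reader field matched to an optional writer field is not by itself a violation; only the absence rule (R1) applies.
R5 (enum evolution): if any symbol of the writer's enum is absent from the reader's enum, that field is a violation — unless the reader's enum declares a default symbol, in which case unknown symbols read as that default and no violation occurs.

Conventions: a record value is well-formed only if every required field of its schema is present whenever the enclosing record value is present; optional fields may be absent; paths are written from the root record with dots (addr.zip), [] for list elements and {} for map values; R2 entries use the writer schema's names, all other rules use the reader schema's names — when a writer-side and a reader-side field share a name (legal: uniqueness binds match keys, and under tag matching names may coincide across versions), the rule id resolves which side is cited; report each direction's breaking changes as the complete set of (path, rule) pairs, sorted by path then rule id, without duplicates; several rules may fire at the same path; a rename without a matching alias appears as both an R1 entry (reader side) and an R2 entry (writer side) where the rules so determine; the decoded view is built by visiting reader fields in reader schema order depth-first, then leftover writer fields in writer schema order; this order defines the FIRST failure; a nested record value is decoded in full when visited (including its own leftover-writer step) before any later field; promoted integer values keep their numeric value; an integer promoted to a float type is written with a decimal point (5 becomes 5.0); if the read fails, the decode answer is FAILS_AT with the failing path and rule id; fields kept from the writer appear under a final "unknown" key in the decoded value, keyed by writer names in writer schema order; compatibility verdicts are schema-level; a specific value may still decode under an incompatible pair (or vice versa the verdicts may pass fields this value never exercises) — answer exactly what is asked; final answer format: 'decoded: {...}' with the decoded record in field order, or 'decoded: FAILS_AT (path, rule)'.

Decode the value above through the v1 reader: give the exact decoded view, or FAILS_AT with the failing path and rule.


in User below, arrows point writer -> reader
migrating the User value to v1:
  tier := "URGENT"
  weight := 0.25
  duration := 5
  seq := 100
  age := 1
  price := -2.5
  writer checksum: kept under "unknown"
  writer version: kept under "unknown"
  => decoded: {"tier": "URGENT", "weight": 0.25, "duration": 5, "seq": 100, "age": 1, "price": -2.5, "unknown": {"checksum": 0xBEEF, "version": 12}}
remaining User differences; none change what is asked:
  field price in record User: required changed to optional -> shifts the User verdicts, not this decode
  field seq in record User: tag 8 changed to 24 -> no rule fires on it and the decoded User view is identical with or without it

decoded: {"tier": "URGENT", "weight": 0.25, "duration": 5, "seq": 100, "age": 1, "price": -2.5, "unknown": {"checksum": 0xBEEF, "version": 12}}


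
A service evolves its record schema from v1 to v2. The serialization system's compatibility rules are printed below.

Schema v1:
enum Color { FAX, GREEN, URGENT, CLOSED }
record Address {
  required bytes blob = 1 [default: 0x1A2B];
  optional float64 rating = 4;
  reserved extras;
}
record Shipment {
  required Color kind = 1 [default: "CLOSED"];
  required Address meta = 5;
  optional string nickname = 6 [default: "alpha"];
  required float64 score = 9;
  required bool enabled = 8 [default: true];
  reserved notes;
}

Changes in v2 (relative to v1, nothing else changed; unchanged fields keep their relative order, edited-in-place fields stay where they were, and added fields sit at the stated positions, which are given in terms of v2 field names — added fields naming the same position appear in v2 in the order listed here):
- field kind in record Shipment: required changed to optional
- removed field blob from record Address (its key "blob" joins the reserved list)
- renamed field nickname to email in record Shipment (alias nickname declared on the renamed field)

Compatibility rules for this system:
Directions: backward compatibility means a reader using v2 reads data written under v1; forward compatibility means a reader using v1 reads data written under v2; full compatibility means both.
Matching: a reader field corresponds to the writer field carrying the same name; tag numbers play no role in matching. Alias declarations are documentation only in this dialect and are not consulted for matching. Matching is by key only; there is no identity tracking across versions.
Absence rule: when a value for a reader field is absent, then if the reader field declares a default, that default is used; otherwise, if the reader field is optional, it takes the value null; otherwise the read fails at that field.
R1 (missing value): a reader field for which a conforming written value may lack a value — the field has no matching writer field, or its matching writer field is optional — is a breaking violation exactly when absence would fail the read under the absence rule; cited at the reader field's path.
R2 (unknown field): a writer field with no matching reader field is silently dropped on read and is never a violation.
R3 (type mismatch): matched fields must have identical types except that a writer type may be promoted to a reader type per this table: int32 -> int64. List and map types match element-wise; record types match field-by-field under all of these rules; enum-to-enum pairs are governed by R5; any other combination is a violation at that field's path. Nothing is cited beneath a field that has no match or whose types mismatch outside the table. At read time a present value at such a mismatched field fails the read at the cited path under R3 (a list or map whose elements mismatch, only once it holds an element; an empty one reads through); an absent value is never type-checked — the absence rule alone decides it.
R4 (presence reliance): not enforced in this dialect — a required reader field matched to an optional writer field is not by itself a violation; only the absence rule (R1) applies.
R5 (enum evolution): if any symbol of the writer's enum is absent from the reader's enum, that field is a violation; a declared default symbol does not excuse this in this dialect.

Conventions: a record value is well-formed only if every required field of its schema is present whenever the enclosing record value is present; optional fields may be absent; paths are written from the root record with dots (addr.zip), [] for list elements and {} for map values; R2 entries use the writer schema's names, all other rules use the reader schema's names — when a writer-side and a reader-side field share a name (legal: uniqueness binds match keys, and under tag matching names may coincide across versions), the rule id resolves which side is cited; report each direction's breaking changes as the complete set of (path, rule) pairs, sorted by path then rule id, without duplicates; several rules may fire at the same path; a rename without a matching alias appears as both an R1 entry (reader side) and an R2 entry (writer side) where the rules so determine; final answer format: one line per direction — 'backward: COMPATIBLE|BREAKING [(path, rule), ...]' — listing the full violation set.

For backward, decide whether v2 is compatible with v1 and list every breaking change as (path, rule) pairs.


the writer's type comes first in each Shipment pair
backward analysis of Shipment with v2 as reader and v1 as writer:
  kind <- kind (Color -> Color, writer required)
  meta <- meta (Address -> Address, writer required)
  no writer field matches reader email
  score <- score (float64 -> float64, writer required)
  enabled <- enabled (bool -> bool, writer required)
  nickname (writer side), unknown to reader
  meta.rating <- meta.rating (float64 -> float64, writer optional)
  meta.blob (writer side), unknown to reader
  => backward verdict for Shipment: COMPATIBLE, no violations
checking off the Shipment differences that do not matter here:
  field kind in record Shipment: required changed to optional -> triggers nothing under Shipment's printed rules — same verdict
  removed field blob from record Address (its key "blob" joins the reserved list) -> triggers nothing under Shipment's printed rules — same verdict
  renamed field nickname to email in record Shipment (alias nickname declared on the renamed field) -> triggers nothing under Shipment's printed rules — same verdict

backward: COMPATIBLE []


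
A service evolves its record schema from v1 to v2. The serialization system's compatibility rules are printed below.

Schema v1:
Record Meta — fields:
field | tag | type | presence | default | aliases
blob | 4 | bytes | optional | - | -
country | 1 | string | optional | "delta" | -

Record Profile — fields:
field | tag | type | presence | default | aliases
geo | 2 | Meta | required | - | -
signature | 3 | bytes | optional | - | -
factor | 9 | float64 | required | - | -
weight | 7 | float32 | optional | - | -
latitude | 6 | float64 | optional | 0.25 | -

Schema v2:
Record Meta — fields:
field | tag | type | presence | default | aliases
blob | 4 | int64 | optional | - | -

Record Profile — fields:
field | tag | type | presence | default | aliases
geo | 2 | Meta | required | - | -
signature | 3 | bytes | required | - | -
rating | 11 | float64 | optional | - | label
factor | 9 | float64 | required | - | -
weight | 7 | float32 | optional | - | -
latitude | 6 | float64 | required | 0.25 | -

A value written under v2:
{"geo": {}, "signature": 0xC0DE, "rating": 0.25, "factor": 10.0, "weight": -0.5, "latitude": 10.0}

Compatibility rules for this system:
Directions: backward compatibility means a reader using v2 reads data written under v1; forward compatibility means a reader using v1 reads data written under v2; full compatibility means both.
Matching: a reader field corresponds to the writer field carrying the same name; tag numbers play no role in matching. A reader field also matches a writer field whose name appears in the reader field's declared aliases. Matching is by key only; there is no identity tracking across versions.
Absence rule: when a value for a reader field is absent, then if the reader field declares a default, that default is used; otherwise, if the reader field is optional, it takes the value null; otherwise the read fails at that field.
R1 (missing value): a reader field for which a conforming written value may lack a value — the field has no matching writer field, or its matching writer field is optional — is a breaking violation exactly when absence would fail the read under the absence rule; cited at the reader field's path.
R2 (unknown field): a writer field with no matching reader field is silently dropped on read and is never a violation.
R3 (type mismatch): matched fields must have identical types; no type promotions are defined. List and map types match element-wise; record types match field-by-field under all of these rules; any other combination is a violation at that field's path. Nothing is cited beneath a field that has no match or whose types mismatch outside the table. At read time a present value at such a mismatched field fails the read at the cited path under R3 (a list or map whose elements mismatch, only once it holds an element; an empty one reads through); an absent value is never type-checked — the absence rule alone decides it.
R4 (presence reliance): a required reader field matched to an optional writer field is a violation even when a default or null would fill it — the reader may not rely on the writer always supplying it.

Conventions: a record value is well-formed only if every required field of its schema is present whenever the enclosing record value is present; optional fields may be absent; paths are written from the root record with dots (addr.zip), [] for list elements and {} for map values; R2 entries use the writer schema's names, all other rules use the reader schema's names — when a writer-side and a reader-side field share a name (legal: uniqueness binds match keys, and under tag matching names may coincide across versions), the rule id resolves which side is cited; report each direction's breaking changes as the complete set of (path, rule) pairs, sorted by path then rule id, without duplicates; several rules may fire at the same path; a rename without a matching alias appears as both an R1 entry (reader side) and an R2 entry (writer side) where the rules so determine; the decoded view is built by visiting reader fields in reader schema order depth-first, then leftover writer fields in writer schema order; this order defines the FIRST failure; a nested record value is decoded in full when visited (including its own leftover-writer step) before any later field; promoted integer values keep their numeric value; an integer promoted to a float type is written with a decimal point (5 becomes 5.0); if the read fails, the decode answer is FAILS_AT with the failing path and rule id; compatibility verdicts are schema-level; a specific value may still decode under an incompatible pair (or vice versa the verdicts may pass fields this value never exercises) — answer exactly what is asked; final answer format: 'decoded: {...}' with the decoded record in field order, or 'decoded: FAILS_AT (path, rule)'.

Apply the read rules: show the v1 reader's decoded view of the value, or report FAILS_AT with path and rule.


in Profile below, arrows point writer -> reader
decoding the Profile value with the v1 reader:
  geo.blob := null (absent, optional -> null)
  geo.country := "delta" (absent -> default)
  signature := 0xC0DE
  factor := 10.0
  weight := -0.5
  latitude := 10.0
  writer rating: unknown -> dropped
  => decoded: {"geo": {"blob": null, "country": "delta"}, "signature": 0xC0DE, "factor": 10.0, "weight": -0.5, "latitude": 10.0}
remaining Profile differences; none change what is asked:
  removed field country from record Meta -> fires no rule on Profile under this dialect and leaves the result unchanged
  field latitude in record Profile: optional changed to required -> shifts the Profile verdicts, not this decode
  added field rating to record Profile: optional float64, tag 11 (in v2 it sits immediately before factor) -> fires no rule on Profile under this dialect and leaves the result unchanged
  field signature in record Profile: optional changed to required -> shifts the Profile verdicts, not this decode
  field blob in record Meta: type bytes changed to int64 -> shifts the Profile verdicts, not this decode

decoded: {"geo": {"blob": null, "country": "delta"}, "signature": 0xC0DE, "factor": 10.0, "weight": -0.5, "latitude": 10.0}


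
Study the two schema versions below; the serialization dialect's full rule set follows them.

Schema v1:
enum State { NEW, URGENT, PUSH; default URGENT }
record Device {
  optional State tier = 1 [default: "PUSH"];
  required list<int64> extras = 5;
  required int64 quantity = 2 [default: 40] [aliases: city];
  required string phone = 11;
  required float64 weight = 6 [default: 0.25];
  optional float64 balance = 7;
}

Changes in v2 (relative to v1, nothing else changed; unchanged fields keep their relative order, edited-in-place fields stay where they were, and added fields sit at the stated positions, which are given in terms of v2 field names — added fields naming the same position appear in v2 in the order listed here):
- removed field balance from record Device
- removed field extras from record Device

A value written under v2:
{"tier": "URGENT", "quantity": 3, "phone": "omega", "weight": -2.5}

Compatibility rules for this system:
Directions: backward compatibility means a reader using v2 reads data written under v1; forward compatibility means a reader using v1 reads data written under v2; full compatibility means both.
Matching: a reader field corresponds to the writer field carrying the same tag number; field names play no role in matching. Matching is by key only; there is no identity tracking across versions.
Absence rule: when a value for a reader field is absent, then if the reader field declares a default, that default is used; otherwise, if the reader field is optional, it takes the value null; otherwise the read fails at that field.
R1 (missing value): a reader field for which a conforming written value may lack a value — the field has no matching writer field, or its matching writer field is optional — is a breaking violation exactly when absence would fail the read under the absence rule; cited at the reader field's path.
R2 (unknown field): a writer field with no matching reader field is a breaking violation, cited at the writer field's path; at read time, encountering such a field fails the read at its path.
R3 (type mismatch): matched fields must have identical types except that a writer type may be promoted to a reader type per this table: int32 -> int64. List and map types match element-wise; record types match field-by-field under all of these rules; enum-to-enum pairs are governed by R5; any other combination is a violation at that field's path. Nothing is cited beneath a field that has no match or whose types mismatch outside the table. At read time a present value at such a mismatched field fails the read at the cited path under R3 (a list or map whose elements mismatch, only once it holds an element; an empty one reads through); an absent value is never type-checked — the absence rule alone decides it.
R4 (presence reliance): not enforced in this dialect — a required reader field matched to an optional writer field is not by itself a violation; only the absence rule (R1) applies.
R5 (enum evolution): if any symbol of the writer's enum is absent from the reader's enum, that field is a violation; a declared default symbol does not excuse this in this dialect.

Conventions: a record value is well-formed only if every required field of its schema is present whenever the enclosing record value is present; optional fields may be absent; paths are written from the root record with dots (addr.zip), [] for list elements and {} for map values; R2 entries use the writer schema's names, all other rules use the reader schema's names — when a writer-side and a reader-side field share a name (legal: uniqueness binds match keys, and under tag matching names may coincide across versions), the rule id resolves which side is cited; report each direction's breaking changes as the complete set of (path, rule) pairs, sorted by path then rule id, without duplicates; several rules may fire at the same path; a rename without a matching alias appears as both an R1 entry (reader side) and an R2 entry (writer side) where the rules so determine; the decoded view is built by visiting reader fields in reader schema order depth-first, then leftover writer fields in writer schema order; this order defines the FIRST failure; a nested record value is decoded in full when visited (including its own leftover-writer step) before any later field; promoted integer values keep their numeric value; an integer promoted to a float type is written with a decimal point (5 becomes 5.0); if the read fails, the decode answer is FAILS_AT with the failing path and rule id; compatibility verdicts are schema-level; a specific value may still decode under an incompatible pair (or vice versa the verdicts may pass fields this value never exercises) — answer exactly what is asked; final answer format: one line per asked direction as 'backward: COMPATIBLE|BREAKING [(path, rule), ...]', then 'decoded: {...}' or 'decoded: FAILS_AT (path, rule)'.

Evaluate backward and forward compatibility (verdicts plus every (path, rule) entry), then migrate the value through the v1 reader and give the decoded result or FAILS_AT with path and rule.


the writer's type comes first in each Device pair
backward on Device — v2 reading data written by v1:
  State -> State, writer optional: tier aligns to tier
  int64 -> int64, writer required: quantity aligns to quantity
  string -> string, writer required: phone aligns to phone
  float64 -> float64, writer required: weight aligns to weight
  writer extras: unknown to reader
  writer balance: unknown to reader
  R2 fires at balance
  R2 fires at extras
  => backward: BREAKING (2)
forward on Device — v1 reading data written by v2:
  State -> State, writer optional: tier aligns to tier
  no writer field matches reader extras
  int64 -> int64, writer required: quantity aligns to quantity
  string -> string, writer required: phone aligns to phone
  float64 -> float64, writer required: weight aligns to weight
  no writer field matches reader balance
  R1 fires at extras
  => forward: BREAKING (1)
migrating the Device value to v1:
  tier := "URGENT"
  read fails at extras under R1 (no fill)
  => FAILS_AT (extras, R1)

backward: BREAKING [(balance, R2), (extras, R2)]; forward: BREAKING [(extras, R1)]; decoded: FAILS_AT (extras, R1)


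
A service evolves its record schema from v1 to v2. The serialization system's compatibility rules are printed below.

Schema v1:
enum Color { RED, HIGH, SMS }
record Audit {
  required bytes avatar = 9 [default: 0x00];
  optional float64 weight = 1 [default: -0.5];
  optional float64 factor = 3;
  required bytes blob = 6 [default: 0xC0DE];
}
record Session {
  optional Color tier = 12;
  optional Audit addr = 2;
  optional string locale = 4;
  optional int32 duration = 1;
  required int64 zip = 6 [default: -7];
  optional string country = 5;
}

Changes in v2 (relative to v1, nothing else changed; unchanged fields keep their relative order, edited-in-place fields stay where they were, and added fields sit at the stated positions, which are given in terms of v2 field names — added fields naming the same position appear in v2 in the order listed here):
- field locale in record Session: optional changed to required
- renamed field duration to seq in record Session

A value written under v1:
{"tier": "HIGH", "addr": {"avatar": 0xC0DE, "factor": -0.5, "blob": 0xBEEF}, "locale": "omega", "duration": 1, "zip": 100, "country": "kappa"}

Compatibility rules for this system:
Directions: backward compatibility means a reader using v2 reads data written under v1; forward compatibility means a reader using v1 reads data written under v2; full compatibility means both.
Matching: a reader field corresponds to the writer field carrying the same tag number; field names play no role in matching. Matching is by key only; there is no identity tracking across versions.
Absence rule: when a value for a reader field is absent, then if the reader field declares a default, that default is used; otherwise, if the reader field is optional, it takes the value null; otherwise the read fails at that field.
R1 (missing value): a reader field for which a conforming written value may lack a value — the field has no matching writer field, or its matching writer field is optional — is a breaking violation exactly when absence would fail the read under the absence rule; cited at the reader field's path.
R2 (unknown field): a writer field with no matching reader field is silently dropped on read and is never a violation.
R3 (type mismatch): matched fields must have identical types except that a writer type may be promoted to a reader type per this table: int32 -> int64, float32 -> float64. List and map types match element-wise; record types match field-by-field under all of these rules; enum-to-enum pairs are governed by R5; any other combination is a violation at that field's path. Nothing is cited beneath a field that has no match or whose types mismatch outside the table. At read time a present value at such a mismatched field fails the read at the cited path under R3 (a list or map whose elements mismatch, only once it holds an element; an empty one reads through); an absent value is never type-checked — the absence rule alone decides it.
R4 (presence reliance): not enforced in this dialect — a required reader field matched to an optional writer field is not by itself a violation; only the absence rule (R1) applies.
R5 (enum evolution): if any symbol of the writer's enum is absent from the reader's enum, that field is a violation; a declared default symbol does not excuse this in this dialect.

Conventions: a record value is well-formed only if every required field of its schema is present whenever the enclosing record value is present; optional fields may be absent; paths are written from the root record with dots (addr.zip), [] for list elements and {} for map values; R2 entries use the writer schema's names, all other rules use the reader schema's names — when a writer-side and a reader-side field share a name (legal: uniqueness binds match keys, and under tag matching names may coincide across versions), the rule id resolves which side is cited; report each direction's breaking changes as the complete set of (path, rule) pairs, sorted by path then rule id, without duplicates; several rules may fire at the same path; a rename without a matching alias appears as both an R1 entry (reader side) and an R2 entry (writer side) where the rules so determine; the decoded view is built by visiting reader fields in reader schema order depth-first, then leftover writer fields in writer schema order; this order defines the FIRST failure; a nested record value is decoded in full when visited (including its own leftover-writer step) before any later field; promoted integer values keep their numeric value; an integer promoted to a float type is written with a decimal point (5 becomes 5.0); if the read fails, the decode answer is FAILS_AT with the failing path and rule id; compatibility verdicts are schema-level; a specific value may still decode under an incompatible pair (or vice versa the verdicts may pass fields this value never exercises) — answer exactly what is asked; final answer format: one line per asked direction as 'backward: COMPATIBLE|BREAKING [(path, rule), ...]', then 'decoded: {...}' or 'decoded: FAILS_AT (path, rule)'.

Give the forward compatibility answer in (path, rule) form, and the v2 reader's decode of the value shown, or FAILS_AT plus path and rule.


forward: COMPATIBLE []; decoded: {"tier": "HIGH", "addr": {"avatar": 0xC0DE, "weight": -0.5, "factor": -0.5, "blob": 0xBEEF}, "locale": "omega", "seq": 1, "zip": 100, "country": "kappa"}

in Session below, arrows point writer -> reader
checking forward for Session: reader v1 against writer v2:
  writer optional, Color -> Color: reader tier maps from writer tier
  writer optional, Audit -> Audit: reader addr maps from writer addr
  writer required, string -> string: reader locale maps from writer locale
  writer optional, int32 -> int32: reader duration maps from writer seq
  writer required, int64 -> int64: reader zip maps from writer zip
  writer optional, string -> string: reader country maps from writer country
  writer required, bytes -> bytes: reader addr.avatar maps from writer addr.avatar
  writer optional, float64 -> float64: reader addr.weight maps from writer addr.weight
  writer optional, float64 -> float64: reader addr.factor maps from writer addr.factor
  writer required, bytes -> bytes: reader addr.blob maps from writer addr.blob
  => forward verdict for Session: COMPATIBLE, no violations
decode (reader v2):
  tier := "HIGH"
  addr.avatar := 0xC0DE
  addr.weight := -0.5 (missing; default applied)
  addr.factor := -0.5
  addr.blob := 0xBEEF
  locale := "omega"
  seq := 1 (from writer duration)
  zip := 100
  country := "kappa"
  => decoded: {"tier": "HIGH", "addr": {"avatar": 0xC0DE, "weight": -0.5, "factor": -0.5, "blob": 0xBEEF}, "locale": "omega", "seq": 1, "zip": 100, "country": "kappa"}
ruling out the remaining Session differences:
  field locale in record Session: optional changed to required -> matters only for Session's backward compatibility — outside the asked direction


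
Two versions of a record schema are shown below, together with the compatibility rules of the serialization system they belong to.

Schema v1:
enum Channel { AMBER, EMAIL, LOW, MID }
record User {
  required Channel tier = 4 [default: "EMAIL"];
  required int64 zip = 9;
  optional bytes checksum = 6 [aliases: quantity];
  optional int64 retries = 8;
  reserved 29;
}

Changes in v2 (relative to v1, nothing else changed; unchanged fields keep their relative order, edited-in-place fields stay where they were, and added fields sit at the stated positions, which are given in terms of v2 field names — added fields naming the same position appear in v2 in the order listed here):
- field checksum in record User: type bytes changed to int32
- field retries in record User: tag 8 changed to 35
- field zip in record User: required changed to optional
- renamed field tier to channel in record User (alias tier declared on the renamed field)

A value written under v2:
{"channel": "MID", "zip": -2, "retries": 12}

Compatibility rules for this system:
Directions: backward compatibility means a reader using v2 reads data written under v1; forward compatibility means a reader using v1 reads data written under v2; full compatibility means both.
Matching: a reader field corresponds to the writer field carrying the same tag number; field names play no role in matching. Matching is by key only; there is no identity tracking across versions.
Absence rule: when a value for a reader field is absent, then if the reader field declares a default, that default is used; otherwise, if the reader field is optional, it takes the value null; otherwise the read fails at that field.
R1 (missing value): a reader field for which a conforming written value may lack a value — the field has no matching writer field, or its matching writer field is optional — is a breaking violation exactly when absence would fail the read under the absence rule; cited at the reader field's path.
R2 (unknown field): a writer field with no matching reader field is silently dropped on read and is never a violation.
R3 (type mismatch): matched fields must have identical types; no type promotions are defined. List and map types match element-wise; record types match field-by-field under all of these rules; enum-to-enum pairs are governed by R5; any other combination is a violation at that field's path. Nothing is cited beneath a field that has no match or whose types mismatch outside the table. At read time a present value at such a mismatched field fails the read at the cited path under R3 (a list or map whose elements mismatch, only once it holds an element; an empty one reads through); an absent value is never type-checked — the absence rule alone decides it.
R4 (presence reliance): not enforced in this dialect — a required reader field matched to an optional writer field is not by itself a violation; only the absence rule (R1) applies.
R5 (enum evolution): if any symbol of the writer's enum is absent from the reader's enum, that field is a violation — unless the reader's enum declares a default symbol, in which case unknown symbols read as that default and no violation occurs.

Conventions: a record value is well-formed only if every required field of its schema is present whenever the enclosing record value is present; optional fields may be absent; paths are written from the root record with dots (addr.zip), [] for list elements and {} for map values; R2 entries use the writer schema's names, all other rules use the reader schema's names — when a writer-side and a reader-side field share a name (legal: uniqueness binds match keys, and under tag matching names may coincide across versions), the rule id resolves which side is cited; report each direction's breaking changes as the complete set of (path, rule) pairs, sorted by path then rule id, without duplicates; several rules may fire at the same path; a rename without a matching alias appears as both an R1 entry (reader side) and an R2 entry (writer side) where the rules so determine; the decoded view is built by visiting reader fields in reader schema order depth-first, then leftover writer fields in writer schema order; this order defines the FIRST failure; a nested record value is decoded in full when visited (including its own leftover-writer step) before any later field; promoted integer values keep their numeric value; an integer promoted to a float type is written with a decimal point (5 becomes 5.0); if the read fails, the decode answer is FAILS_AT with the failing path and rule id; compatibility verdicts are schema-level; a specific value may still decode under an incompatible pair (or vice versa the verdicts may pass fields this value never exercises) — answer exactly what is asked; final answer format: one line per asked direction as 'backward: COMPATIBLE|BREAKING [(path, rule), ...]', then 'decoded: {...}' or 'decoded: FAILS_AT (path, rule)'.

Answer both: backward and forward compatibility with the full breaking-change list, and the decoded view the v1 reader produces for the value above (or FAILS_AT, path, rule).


the writer's type comes first in each User pair
checking backward for User: reader v2 against writer v1:
  channel: Channel -> Channel, writer required; from tier
  zip: int64 -> int64, writer required; from zip
  checksum: bytes -> int32, writer optional; from checksum
  retries has no writer counterpart
  writer retries: unknown to reader
  rule R3 violated at checksum
  => backward: BREAKING (1)
checking forward for User: reader v1 against writer v2:
  tier: Channel -> Channel, writer required; from channel
  zip: int64 -> int64, writer optional; from zip
  checksum: int32 -> bytes, writer optional; from checksum
  retries has no writer counterpart
  writer retries: unknown to reader
  rule R3 violated at checksum
  rule R1 violated at zip
  => forward: BREAKING (2)
decode walk for User under reader schema v1:
  tier := "MID" (from writer channel)
  zip := -2
  checksum := null (absent, optional -> null)
  retries := null (absent, optional -> null)
  writer retries: unknown -> dropped
  => decoded: {"tier": "MID", "zip": -2, "checksum": null, "retries": null}

backward: BREAKING [(checksum, R3)]; forward: BREAKING [(checksum, R3), (zip, R1)]; decoded: {"tier": "MID", "zip": -2, "checksum": null, "retries": null}
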